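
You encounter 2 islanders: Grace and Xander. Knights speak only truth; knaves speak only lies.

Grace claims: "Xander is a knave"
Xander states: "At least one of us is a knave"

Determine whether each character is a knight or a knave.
Grace is a knave.
Xander is a knight.

Verification:
- Grace (knave) says "Xander is a knave" - this is FALSE (a lie) because Xander is a knight.
- Xander (knight) says "At least one of us is a knave" - this is TRUE because Grace is a knave.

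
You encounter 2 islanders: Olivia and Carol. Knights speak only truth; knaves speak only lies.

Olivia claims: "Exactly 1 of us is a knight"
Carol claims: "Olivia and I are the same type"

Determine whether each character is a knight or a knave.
Olivia is a knight.
Carol is a knave.

Verification:
- Olivia (knight) says "Exactly 1 of us is a knight" - this is TRUE because there are 1 knights.
- Carol (knave) says "Olivia and I are the same type" - this is FALSE (a lie) because Carol is a knave and Olivia is a knight.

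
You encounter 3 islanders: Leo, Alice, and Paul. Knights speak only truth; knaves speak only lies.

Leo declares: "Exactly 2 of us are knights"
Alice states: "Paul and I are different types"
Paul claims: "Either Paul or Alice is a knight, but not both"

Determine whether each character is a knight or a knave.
Leo is a knave.
Alice is a knave.
Paul is a knave.

Verification:
- Leo (knave) says "Exactly 2 of us are knights" - this is FALSE (a lie) because there are 0 knights.
- Alice (knave) says "Paul and I are different types" - this is FALSE (a lie) because Alice is a knave and Paul is a knave.
- Paul (knave) says "Either Paul or Alice is a knight, but not both" - this is FALSE (a lie) because Paul is a knave and Alice is a knave.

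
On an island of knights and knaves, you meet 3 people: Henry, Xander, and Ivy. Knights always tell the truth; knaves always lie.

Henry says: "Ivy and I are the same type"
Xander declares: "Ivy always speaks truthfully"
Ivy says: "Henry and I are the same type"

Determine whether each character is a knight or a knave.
Henry is a knight.
Xander is a knight.
Ivy is a knight.

Verification:
- Henry (knight) says "Ivy and I are the same type" - this is TRUE because Henry is a knight and Ivy is a knight.
- Xander (knight) says "Ivy always speaks truthfully" - this is TRUE because Ivy is a knight.
- Ivy (knight) says "Henry and I are the same type" - this is TRUE because Ivy is a knight and Henry is a knight.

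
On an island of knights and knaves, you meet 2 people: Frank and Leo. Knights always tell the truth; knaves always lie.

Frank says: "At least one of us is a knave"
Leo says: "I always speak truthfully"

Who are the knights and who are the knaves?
Frank is a knight.
Leo is a knave.

Verification:
- Frank (knight) says "At least one of us is a knave" - this is TRUE because Leo is a knave.
- Leo (knave) says "I always speak truthfully" - this is FALSE (a lie) because Leo is a knave.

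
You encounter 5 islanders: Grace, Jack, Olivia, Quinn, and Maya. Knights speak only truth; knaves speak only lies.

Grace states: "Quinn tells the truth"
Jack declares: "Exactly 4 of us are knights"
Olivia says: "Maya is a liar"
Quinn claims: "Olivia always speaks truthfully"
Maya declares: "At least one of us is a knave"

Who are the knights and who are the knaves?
Grace is a knave.
Jack is a knave.
Olivia is a knave.
Quinn is a knave.
Maya is a knight.

Verification:
- Grace (knave) says "Quinn tells the truth" - this is FALSE (a lie) because Quinn is a knave.
- Jack (knave) says "Exactly 4 of us are knights" - this is FALSE (a lie) because there are 1 knights.
- Olivia (knave) says "Maya is a liar" - this is FALSE (a lie) because Maya is a knight.
- Quinn (knave) says "Olivia always speaks truthfully" - this is FALSE (a lie) because Olivia is a knave.
- Maya (knight) says "At least one of us is a knave" - this is TRUE because Grace, Jack, Olivia, and Quinn are knaves.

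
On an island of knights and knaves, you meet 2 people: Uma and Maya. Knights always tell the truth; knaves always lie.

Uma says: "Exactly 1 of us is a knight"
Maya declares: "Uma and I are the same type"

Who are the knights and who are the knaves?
Uma is a knight.
Maya is a knave.

Verification:
- Uma (knight) says "Exactly 1 of us is a knight" - this is TRUE because there are 1 knights.
- Maya (knave) says "Uma and I are the same type" - this is FALSE (a lie) because Maya is a knave and Uma is a knight.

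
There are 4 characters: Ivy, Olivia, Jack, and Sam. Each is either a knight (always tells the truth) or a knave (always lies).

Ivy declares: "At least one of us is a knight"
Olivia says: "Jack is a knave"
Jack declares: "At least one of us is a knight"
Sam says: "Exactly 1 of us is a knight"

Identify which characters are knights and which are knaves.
Ivy is a knight.
Olivia is a knave.
Jack is a knight.
Sam is a knave.

Verification:
- Ivy (knight) says "At least one of us is a knight" - this is TRUE because Ivy and Jack are knights.
- Olivia (knave) says "Jack is a knave" - this is FALSE (a lie) because Jack is a knight.
- Jack (knight) says "At least one of us is a knight" - this is TRUE because Ivy and Jack are knights.
- Sam (knave) says "Exactly 1 of us is a knight" - this is FALSE (a lie) because there are 2 knights.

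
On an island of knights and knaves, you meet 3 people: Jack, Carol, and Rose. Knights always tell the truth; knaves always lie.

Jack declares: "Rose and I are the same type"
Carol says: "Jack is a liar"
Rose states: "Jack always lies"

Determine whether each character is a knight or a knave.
Jack is a knave.
Carol is a knight.
Rose is a knight.

Verification:
- Jack (knave) says "Rose and I are the same type" - this is FALSE (a lie) because Jack is a knave and Rose is a knight.
- Carol (knight) says "Jack is a liar" - this is TRUE because Jack is a knave.
- Rose (knight) says "Jack always lies" - this is TRUE because Jack is a knave.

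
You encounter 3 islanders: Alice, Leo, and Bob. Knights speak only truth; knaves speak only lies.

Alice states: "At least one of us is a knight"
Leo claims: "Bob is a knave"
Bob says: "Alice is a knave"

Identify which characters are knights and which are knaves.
Alice is a knight.
Leo is a knight.
Bob is a knave.

Verification:
- Alice (knight) says "At least one of us is a knight" - this is TRUE because Alice and Leo are knights.
- Leo (knight) says "Bob is a knave" - this is TRUE because Bob is a knave.
- Bob (knave) says "Alice is a knave" - this is FALSE (a lie) because Alice is a knight.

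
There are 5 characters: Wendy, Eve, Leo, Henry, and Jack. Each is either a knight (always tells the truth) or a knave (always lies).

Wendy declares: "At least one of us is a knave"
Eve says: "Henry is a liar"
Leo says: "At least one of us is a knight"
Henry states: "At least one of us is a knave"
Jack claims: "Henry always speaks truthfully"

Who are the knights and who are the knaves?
Wendy is a knight.
Eve is a knave.
Leo is a knight.
Henry is a knight.
Jack is a knight.

Verification:
- Wendy (knight) says "At least one of us is a knave" - this is TRUE because Eve is a knave.
- Eve (knave) says "Henry is a liar" - this is FALSE (a lie) because Henry is a knight.
- Leo (knight) says "At least one of us is a knight" - this is TRUE because Wendy, Leo, Henry, and Jack are knights.
- Henry (knight) says "At least one of us is a knave" - this is TRUE because Eve is a knave.
- Jack (knight) says "Henry always speaks truthfully" - this is TRUE because Henry is a knight.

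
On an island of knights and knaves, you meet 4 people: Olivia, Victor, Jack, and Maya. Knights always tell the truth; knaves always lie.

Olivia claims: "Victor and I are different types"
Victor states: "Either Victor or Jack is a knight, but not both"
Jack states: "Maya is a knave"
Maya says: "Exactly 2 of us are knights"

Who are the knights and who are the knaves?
Olivia is a knight.
Victor is a knave.
Jack is a knave.
Maya is a knight.

Verification:
- Olivia (knight) says "Victor and I are different types" - this is TRUE because Olivia is a knight and Victor is a knave.
- Victor (knave) says "Either Victor or Jack is a knight, but not both" - this is FALSE (a lie) because Victor is a knave and Jack is a knave.
- Jack (knave) says "Maya is a knave" - this is FALSE (a lie) because Maya is a knight.
- Maya (knight) says "Exactly 2 of us are knights" - this is TRUE because there are 2 knights.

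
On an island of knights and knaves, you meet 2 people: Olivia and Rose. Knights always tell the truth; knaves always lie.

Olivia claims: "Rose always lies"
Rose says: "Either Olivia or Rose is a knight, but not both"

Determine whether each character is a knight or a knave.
Olivia is a knave.
Rose is a knight.

Verification:
- Olivia (knave) says "Rose always lies" - this is FALSE (a lie) because Rose is a knight.
- Rose (knight) says "Either Olivia or Rose is a knight, but not both" - this is TRUE because Olivia is a knave and Rose is a knight.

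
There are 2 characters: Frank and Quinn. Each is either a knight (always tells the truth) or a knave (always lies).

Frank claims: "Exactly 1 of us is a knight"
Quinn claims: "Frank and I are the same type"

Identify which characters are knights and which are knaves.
Frank is a knight.
Quinn is a knave.

Verification:
- Frank (knight) says "Exactly 1 of us is a knight" - this is TRUE because there are 1 knights.
- Quinn (knave) says "Frank and I are the same type" - this is FALSE (a lie) because Quinn is a knave and Frank is a knight.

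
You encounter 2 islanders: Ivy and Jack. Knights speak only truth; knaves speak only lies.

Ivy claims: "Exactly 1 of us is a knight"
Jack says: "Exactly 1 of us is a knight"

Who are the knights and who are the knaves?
Ivy is a knave.
Jack is a knave.

Verification:
- Ivy (knave) says "Exactly 1 of us is a knight" - this is FALSE (a lie) because there are 0 knights.
- Jack (knave) says "Exactly 1 of us is a knight" - this is FALSE (a lie) because there are 0 knights.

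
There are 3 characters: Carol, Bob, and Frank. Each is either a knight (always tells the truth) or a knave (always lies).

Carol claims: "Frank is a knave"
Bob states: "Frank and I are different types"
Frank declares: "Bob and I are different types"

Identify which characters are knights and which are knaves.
Carol is a knight.
Bob is a knave.
Frank is a knave.

Verification:
- Carol (knight) says "Frank is a knave" - this is TRUE because Frank is a knave.
- Bob (knave) says "Frank and I are different types" - this is FALSE (a lie) because Bob is a knave and Frank is a knave.
- Frank (knave) says "Bob and I are different types" - this is FALSE (a lie) because Frank is a knave and Bob is a knave.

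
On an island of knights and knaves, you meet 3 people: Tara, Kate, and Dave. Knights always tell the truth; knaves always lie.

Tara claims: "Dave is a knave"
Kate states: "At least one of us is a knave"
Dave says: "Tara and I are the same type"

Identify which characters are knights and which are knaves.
Tara is a knight.
Kate is a knight.
Dave is a knave.

Verification:
- Tara (knight) says "Dave is a knave" - this is TRUE because Dave is a knave.
- Kate (knight) says "At least one of us is a knave" - this is TRUE because Dave is a knave.
- Dave (knave) says "Tara and I are the same type" - this is FALSE (a lie) because Dave is a knave and Tara is a knight.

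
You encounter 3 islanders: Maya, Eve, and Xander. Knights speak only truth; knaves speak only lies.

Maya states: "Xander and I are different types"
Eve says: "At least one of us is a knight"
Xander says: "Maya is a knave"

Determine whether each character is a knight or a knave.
Maya is a knight.
Eve is a knight.
Xander is a knave.

Verification:
- Maya (knight) says "Xander and I are different types" - this is TRUE because Maya is a knight and Xander is a knave.
- Eve (knight) says "At least one of us is a knight" - this is TRUE because Maya and Eve are knights.
- Xander (knave) says "Maya is a knave" - this is FALSE (a lie) because Maya is a knight.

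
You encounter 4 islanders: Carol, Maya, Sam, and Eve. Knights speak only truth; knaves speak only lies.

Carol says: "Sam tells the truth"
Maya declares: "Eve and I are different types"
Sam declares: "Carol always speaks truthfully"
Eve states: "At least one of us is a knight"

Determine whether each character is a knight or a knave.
Carol is a knave.
Maya is a knave.
Sam is a knave.
Eve is a knave.

Verification:
- Carol (knave) says "Sam tells the truth" - this is FALSE (a lie) because Sam is a knave.
- Maya (knave) says "Eve and I are different types" - this is FALSE (a lie) because Maya is a knave and Eve is a knave.
- Sam (knave) says "Carol always speaks truthfully" - this is FALSE (a lie) because Carol is a knave.
- Eve (knave) says "At least one of us is a knight" - this is FALSE (a lie) because no one is a knight.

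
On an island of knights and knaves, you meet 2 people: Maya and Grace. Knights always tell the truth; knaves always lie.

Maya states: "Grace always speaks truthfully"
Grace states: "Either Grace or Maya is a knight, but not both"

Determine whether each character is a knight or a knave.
Maya is a knave.
Grace is a knave.

Verification:
- Maya (knave) says "Grace always speaks truthfully" - this is FALSE (a lie) because Grace is a knave.
- Grace (knave) says "Either Grace or Maya is a knight, but not both" - this is FALSE (a lie) because Grace is a knave and Maya is a knave.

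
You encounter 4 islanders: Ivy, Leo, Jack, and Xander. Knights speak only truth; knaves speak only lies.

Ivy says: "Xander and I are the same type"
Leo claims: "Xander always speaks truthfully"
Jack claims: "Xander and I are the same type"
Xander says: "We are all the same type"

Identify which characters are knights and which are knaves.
Ivy is a knight.
Leo is a knight.
Jack is a knight.
Xander is a knight.

Verification:
- Ivy (knight) says "Xander and I are the same type" - this is TRUE because Ivy is a knight and Xander is a knight.
- Leo (knight) says "Xander always speaks truthfully" - this is TRUE because Xander is a knight.
- Jack (knight) says "Xander and I are the same type" - this is TRUE because Jack is a knight and Xander is a knight.
- Xander (knight) says "We are all the same type" - this is TRUE because Ivy, Leo, Jack, and Xander are knights.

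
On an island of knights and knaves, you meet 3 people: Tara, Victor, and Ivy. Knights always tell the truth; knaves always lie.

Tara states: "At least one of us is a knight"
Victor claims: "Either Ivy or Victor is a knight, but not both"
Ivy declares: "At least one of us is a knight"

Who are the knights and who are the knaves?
Tara is a knave.
Victor is a knave.
Ivy is a knave.

Verification:
- Tara (knave) says "At least one of us is a knight" - this is FALSE (a lie) because no one is a knight.
- Victor (knave) says "Either Ivy or Victor is a knight, but not both" - this is FALSE (a lie) because Ivy is a knave and Victor is a knave.
- Ivy (knave) says "At least one of us is a knight" - this is FALSE (a lie) because no one is a knight.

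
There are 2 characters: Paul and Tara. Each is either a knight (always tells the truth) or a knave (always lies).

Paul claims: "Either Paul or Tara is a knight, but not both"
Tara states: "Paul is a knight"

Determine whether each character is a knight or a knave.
Paul is a knave.
Tara is a knave.

Verification:
- Paul (knave) says "Either Paul or Tara is a knight, but not both" - this is FALSE (a lie) because Paul is a knave and Tara is a knave.
- Tara (knave) says "Paul is a knight" - this is FALSE (a lie) because Paul is a knave.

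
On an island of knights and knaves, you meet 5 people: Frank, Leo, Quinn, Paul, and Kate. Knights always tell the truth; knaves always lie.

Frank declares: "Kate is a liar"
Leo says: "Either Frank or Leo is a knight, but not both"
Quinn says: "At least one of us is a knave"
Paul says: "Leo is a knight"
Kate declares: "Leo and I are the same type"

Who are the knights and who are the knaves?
Frank is a knave.
Leo is a knight.
Quinn is a knight.
Paul is a knight.
Kate is a knight.

Verification:
- Frank (knave) says "Kate is a liar" - this is FALSE (a lie) because Kate is a knight.
- Leo (knight) says "Either Frank or Leo is a knight, but not both" - this is TRUE because Frank is a knave and Leo is a knight.
- Quinn (knight) says "At least one of us is a knave" - this is TRUE because Frank is a knave.
- Paul (knight) says "Leo is a knight" - this is TRUE because Leo is a knight.
- Kate (knight) says "Leo and I are the same type" - this is TRUE because Kate is a knight and Leo is a knight.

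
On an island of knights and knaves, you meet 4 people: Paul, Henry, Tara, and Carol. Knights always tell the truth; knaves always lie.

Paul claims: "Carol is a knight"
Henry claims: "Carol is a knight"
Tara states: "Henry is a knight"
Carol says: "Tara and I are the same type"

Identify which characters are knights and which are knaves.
Paul is a knight.
Henry is a knight.
Tara is a knight.
Carol is a knight.

Verification:
- Paul (knight) says "Carol is a knight" - this is TRUE because Carol is a knight.
- Henry (knight) says "Carol is a knight" - this is TRUE because Carol is a knight.
- Tara (knight) says "Henry is a knight" - this is TRUE because Henry is a knight.
- Carol (knight) says "Tara and I are the same type" - this is TRUE because Carol is a knight and Tara is a knight.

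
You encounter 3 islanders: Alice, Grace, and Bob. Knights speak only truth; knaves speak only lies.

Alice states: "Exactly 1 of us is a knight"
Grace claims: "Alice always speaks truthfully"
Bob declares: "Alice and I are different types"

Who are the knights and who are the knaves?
Alice is a knave.
Grace is a knave.
Bob is a knave.

Verification:
- Alice (knave) says "Exactly 1 of us is a knight" - this is FALSE (a lie) because there are 0 knights.
- Grace (knave) says "Alice always speaks truthfully" - this is FALSE (a lie) because Alice is a knave.
- Bob (knave) says "Alice and I are different types" - this is FALSE (a lie) because Bob is a knave and Alice is a knave.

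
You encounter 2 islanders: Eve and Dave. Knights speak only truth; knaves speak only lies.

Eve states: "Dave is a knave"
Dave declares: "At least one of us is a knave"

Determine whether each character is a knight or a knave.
Eve is a knave.
Dave is a knight.

Verification:
- Eve (knave) says "Dave is a knave" - this is FALSE (a lie) because Dave is a knight.
- Dave (knight) says "At least one of us is a knave" - this is TRUE because Eve is a knave.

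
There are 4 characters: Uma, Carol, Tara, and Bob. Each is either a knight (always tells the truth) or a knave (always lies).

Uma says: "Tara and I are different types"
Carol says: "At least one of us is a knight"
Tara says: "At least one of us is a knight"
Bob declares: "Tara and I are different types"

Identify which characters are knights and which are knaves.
Uma is a knave.
Carol is a knave.
Tara is a knave.
Bob is a knave.

Verification:
- Uma (knave) says "Tara and I are different types" - this is FALSE (a lie) because Uma is a knave and Tara is a knave.
- Carol (knave) says "At least one of us is a knight" - this is FALSE (a lie) because no one is a knight.
- Tara (knave) says "At least one of us is a knight" - this is FALSE (a lie) because no one is a knight.
- Bob (knave) says "Tara and I are different types" - this is FALSE (a lie) because Bob is a knave and Tara is a knave.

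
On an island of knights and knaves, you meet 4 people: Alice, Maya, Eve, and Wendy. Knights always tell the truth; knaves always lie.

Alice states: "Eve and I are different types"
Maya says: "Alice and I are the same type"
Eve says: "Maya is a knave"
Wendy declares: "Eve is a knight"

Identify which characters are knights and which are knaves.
Alice is a knight.
Maya is a knight.
Eve is a knave.
Wendy is a knave.

Verification:
- Alice (knight) says "Eve and I are different types" - this is TRUE because Alice is a knight and Eve is a knave.
- Maya (knight) says "Alice and I are the same type" - this is TRUE because Maya is a knight and Alice is a knight.
- Eve (knave) says "Maya is a knave" - this is FALSE (a lie) because Maya is a knight.
- Wendy (knave) says "Eve is a knight" - this is FALSE (a lie) because Eve is a knave.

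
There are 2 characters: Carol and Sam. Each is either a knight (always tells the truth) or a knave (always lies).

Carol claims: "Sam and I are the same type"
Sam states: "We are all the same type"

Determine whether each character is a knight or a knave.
Carol is a knight.
Sam is a knight.

Verification:
- Carol (knight) says "Sam and I are the same type" - this is TRUE because Carol is a knight and Sam is a knight.
- Sam (knight) says "We are all the same type" - this is TRUE because Carol and Sam are knights.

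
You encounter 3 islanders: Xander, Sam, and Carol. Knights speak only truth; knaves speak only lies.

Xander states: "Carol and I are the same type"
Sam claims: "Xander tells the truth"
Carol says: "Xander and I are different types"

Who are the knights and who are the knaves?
Xander is a knave.
Sam is a knave.
Carol is a knight.

Verification:
- Xander (knave) says "Carol and I are the same type" - this is FALSE (a lie) because Xander is a knave and Carol is a knight.
- Sam (knave) says "Xander tells the truth" - this is FALSE (a lie) because Xander is a knave.
- Carol (knight) says "Xander and I are different types" - this is TRUE because Carol is a knight and Xander is a knave.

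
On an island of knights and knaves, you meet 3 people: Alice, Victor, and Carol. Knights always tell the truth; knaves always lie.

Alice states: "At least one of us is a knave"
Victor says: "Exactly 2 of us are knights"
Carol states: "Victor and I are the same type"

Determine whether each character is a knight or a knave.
Alice is a knight.
Victor is a knight.
Carol is a knave.

Verification:
- Alice (knight) says "At least one of us is a knave" - this is TRUE because Carol is a knave.
- Victor (knight) says "Exactly 2 of us are knights" - this is TRUE because there are 2 knights.
- Carol (knave) says "Victor and I are the same type" - this is FALSE (a lie) because Carol is a knave and Victor is a knight.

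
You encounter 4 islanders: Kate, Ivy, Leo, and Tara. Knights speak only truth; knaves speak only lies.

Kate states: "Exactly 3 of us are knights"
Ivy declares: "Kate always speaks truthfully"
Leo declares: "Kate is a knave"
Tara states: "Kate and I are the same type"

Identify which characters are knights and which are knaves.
Kate is a knight.
Ivy is a knight.
Leo is a knave.
Tara is a knight.

Verification:
- Kate (knight) says "Exactly 3 of us are knights" - this is TRUE because there are 3 knights.
- Ivy (knight) says "Kate always speaks truthfully" - this is TRUE because Kate is a knight.
- Leo (knave) says "Kate is a knave" - this is FALSE (a lie) because Kate is a knight.
- Tara (knight) says "Kate and I are the same type" - this is TRUE because Tara is a knight and Kate is a knight.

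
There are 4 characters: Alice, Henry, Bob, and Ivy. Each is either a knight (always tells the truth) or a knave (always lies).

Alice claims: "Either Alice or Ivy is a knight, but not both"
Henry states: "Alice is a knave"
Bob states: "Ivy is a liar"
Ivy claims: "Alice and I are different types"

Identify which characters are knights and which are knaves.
Alice is a knave.
Henry is a knight.
Bob is a knight.
Ivy is a knave.

Verification:
- Alice (knave) says "Either Alice or Ivy is a knight, but not both" - this is FALSE (a lie) because Alice is a knave and Ivy is a knave.
- Henry (knight) says "Alice is a knave" - this is TRUE because Alice is a knave.
- Bob (knight) says "Ivy is a liar" - this is TRUE because Ivy is a knave.
- Ivy (knave) says "Alice and I are different types" - this is FALSE (a lie) because Ivy is a knave and Alice is a knave.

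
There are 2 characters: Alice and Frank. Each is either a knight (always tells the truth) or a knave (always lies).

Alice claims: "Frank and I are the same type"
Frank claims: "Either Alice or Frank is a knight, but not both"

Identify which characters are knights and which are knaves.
Alice is a knave.
Frank is a knight.

Verification:
- Alice (knave) says "Frank and I are the same type" - this is FALSE (a lie) because Alice is a knave and Frank is a knight.
- Frank (knight) says "Either Alice or Frank is a knight, but not both" - this is TRUE because Alice is a knave and Frank is a knight.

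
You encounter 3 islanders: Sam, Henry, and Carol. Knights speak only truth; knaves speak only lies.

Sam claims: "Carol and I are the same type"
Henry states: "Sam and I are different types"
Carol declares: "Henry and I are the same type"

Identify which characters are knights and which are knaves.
Sam is a knave.
Henry is a knight.
Carol is a knight.

Verification:
- Sam (knave) says "Carol and I are the same type" - this is FALSE (a lie) because Sam is a knave and Carol is a knight.
- Henry (knight) says "Sam and I are different types" - this is TRUE because Henry is a knight and Sam is a knave.
- Carol (knight) says "Henry and I are the same type" - this is TRUE because Carol is a knight and Henry is a knight.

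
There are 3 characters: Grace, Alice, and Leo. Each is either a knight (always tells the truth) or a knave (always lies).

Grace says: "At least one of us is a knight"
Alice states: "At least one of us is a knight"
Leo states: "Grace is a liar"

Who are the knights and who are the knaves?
Grace is a knight.
Alice is a knight.
Leo is a knave.

Verification:
- Grace (knight) says "At least one of us is a knight" - this is TRUE because Grace and Alice are knights.
- Alice (knight) says "At least one of us is a knight" - this is TRUE because Grace and Alice are knights.
- Leo (knave) says "Grace is a liar" - this is FALSE (a lie) because Grace is a knight.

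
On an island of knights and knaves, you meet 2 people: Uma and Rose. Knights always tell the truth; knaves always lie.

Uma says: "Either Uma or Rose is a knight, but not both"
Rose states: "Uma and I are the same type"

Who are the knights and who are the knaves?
Uma is a knight.
Rose is a knave.

Verification:
- Uma (knight) says "Either Uma or Rose is a knight, but not both" - this is TRUE because Uma is a knight and Rose is a knave.
- Rose (knave) says "Uma and I are the same type" - this is FALSE (a lie) because Rose is a knave and Uma is a knight.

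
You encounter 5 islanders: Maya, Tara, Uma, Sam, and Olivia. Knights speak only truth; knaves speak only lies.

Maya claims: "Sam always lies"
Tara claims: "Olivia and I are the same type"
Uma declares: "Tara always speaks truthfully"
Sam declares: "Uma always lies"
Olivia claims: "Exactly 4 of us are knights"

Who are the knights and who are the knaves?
Maya is a knight.
Tara is a knight.
Uma is a knight.
Sam is a knave.
Olivia is a knight.

Verification:
- Maya (knight) says "Sam always lies" - this is TRUE because Sam is a knave.
- Tara (knight) says "Olivia and I are the same type" - this is TRUE because Tara is a knight and Olivia is a knight.
- Uma (knight) says "Tara always speaks truthfully" - this is TRUE because Tara is a knight.
- Sam (knave) says "Uma always lies" - this is FALSE (a lie) because Uma is a knight.
- Olivia (knight) says "Exactly 4 of us are knights" - this is TRUE because there are 4 knights.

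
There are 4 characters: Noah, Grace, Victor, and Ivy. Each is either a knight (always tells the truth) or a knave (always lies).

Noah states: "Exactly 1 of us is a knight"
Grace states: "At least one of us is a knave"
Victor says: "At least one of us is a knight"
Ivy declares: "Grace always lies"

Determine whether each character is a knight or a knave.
Noah is a knave.
Grace is a knight.
Victor is a knight.
Ivy is a knave.

Verification:
- Noah (knave) says "Exactly 1 of us is a knight" - this is FALSE (a lie) because there are 2 knights.
- Grace (knight) says "At least one of us is a knave" - this is TRUE because Noah and Ivy are knaves.
- Victor (knight) says "At least one of us is a knight" - this is TRUE because Grace and Victor are knights.
- Ivy (knave) says "Grace always lies" - this is FALSE (a lie) because Grace is a knight.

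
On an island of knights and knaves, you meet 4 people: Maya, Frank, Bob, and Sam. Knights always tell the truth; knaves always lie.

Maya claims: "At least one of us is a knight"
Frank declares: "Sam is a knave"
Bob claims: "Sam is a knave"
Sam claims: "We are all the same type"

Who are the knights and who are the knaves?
Maya is a knight.
Frank is a knight.
Bob is a knight.
Sam is a knave.

Verification:
- Maya (knight) says "At least one of us is a knight" - this is TRUE because Maya, Frank, and Bob are knights.
- Frank (knight) says "Sam is a knave" - this is TRUE because Sam is a knave.
- Bob (knight) says "Sam is a knave" - this is TRUE because Sam is a knave.
- Sam (knave) says "We are all the same type" - this is FALSE (a lie) because Maya, Frank, and Bob are knights and Sam is a knave.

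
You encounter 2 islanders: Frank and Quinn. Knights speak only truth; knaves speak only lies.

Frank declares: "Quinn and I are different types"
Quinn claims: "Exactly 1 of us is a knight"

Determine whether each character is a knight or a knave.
Frank is a knave.
Quinn is a knave.

Verification:
- Frank (knave) says "Quinn and I are different types" - this is FALSE (a lie) because Frank is a knave and Quinn is a knave.
- Quinn (knave) says "Exactly 1 of us is a knight" - this is FALSE (a lie) because there are 0 knights.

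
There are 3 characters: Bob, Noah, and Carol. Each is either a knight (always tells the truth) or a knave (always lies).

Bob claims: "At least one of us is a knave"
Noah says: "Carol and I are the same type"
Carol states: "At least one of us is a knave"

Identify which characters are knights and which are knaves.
Bob is a knight.
Noah is a knave.
Carol is a knight.

Verification:
- Bob (knight) says "At least one of us is a knave" - this is TRUE because Noah is a knave.
- Noah (knave) says "Carol and I are the same type" - this is FALSE (a lie) because Noah is a knave and Carol is a knight.
- Carol (knight) says "At least one of us is a knave" - this is TRUE because Noah is a knave.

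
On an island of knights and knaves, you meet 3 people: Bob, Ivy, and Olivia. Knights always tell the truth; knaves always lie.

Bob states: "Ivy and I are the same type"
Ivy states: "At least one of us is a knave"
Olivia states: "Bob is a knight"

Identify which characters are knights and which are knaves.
Bob is a knave.
Ivy is a knight.
Olivia is a knave.

Verification:
- Bob (knave) says "Ivy and I are the same type" - this is FALSE (a lie) because Bob is a knave and Ivy is a knight.
- Ivy (knight) says "At least one of us is a knave" - this is TRUE because Bob and Olivia are knaves.
- Olivia (knave) says "Bob is a knight" - this is FALSE (a lie) because Bob is a knave.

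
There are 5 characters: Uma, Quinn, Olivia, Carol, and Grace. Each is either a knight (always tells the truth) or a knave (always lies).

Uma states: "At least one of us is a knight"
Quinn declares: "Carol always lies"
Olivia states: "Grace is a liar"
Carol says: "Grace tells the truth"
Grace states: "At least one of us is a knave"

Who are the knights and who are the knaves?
Uma is a knight.
Quinn is a knave.
Olivia is a knave.
Carol is a knight.
Grace is a knight.

Verification:
- Uma (knight) says "At least one of us is a knight" - this is TRUE because Uma, Carol, and Grace are knights.
- Quinn (knave) says "Carol always lies" - this is FALSE (a lie) because Carol is a knight.
- Olivia (knave) says "Grace is a liar" - this is FALSE (a lie) because Grace is a knight.
- Carol (knight) says "Grace tells the truth" - this is TRUE because Grace is a knight.
- Grace (knight) says "At least one of us is a knave" - this is TRUE because Quinn and Olivia are knaves.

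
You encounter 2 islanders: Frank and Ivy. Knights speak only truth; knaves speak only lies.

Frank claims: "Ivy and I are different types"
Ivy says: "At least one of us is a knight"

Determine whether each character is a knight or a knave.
Frank is a knave.
Ivy is a knave.

Verification:
- Frank (knave) says "Ivy and I are different types" - this is FALSE (a lie) because Frank is a knave and Ivy is a knave.
- Ivy (knave) says "At least one of us is a knight" - this is FALSE (a lie) because no one is a knight.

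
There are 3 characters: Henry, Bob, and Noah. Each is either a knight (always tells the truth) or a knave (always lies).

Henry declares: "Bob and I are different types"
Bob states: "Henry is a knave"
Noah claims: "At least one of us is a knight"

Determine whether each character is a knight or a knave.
Henry is a knight.
Bob is a knave.
Noah is a knight.

Verification:
- Henry (knight) says "Bob and I are different types" - this is TRUE because Henry is a knight and Bob is a knave.
- Bob (knave) says "Henry is a knave" - this is FALSE (a lie) because Henry is a knight.
- Noah (knight) says "At least one of us is a knight" - this is TRUE because Henry and Noah are knights.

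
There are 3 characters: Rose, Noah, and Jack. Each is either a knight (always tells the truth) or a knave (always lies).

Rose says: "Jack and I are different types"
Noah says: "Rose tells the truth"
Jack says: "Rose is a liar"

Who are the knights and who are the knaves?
Rose is a knight.
Noah is a knight.
Jack is a knave.

Verification:
- Rose (knight) says "Jack and I are different types" - this is TRUE because Rose is a knight and Jack is a knave.
- Noah (knight) says "Rose tells the truth" - this is TRUE because Rose is a knight.
- Jack (knave) says "Rose is a liar" - this is FALSE (a lie) because Rose is a knight.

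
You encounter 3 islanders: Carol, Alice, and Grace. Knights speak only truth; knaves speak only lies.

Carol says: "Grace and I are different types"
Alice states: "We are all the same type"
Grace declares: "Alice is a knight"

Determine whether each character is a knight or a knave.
Carol is a knight.
Alice is a knave.
Grace is a knave.

Verification:
- Carol (knight) says "Grace and I are different types" - this is TRUE because Carol is a knight and Grace is a knave.
- Alice (knave) says "We are all the same type" - this is FALSE (a lie) because Carol is a knight and Alice and Grace are knaves.
- Grace (knave) says "Alice is a knight" - this is FALSE (a lie) because Alice is a knave.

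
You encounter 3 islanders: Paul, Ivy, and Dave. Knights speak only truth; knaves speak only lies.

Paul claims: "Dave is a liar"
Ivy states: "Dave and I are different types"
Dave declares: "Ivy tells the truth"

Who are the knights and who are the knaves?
Paul is a knight.
Ivy is a knave.
Dave is a knave.

Verification:
- Paul (knight) says "Dave is a liar" - this is TRUE because Dave is a knave.
- Ivy (knave) says "Dave and I are different types" - this is FALSE (a lie) because Ivy is a knave and Dave is a knave.
- Dave (knave) says "Ivy tells the truth" - this is FALSE (a lie) because Ivy is a knave.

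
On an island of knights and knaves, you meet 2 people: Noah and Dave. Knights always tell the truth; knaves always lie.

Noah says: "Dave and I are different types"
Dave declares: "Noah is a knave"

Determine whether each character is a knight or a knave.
Noah is a knight.
Dave is a knave.

Verification:
- Noah (knight) says "Dave and I are different types" - this is TRUE because Noah is a knight and Dave is a knave.
- Dave (knave) says "Noah is a knave" - this is FALSE (a lie) because Noah is a knight.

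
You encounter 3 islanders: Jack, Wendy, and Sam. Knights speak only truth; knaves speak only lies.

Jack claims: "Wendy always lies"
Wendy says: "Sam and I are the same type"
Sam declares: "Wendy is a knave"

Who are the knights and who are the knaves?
Jack is a knight.
Wendy is a knave.
Sam is a knight.

Verification:
- Jack (knight) says "Wendy always lies" - this is TRUE because Wendy is a knave.
- Wendy (knave) says "Sam and I are the same type" - this is FALSE (a lie) because Wendy is a knave and Sam is a knight.
- Sam (knight) says "Wendy is a knave" - this is TRUE because Wendy is a knave.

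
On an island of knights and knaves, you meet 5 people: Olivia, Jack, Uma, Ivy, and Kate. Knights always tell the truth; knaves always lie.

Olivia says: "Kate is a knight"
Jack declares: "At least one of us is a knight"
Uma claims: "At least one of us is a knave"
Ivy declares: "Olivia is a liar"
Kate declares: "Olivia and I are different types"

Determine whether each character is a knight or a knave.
Olivia is a knave.
Jack is a knight.
Uma is a knight.
Ivy is a knight.
Kate is a knave.

Verification:
- Olivia (knave) says "Kate is a knight" - this is FALSE (a lie) because Kate is a knave.
- Jack (knight) says "At least one of us is a knight" - this is TRUE because Jack, Uma, and Ivy are knights.
- Uma (knight) says "At least one of us is a knave" - this is TRUE because Olivia and Kate are knaves.
- Ivy (knight) says "Olivia is a liar" - this is TRUE because Olivia is a knave.
- Kate (knave) says "Olivia and I are different types" - this is FALSE (a lie) because Kate is a knave and Olivia is a knave.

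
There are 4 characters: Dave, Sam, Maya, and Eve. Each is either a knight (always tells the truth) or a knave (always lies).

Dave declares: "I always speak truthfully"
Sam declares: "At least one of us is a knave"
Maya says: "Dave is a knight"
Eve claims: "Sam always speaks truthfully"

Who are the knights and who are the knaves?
Dave is a knave.
Sam is a knight.
Maya is a knave.
Eve is a knight.

Verification:
- Dave (knave) says "I always speak truthfully" - this is FALSE (a lie) because Dave is a knave.
- Sam (knight) says "At least one of us is a knave" - this is TRUE because Dave and Maya are knaves.
- Maya (knave) says "Dave is a knight" - this is FALSE (a lie) because Dave is a knave.
- Eve (knight) says "Sam always speaks truthfully" - this is TRUE because Sam is a knight.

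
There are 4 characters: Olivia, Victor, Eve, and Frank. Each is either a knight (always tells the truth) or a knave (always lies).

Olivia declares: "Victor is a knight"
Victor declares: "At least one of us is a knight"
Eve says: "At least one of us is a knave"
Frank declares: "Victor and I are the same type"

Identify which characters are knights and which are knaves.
Olivia is a knight.
Victor is a knight.
Eve is a knight.
Frank is a knave.

Verification:
- Olivia (knight) says "Victor is a knight" - this is TRUE because Victor is a knight.
- Victor (knight) says "At least one of us is a knight" - this is TRUE because Olivia, Victor, and Eve are knights.
- Eve (knight) says "At least one of us is a knave" - this is TRUE because Frank is a knave.
- Frank (knave) says "Victor and I are the same type" - this is FALSE (a lie) because Frank is a knave and Victor is a knight.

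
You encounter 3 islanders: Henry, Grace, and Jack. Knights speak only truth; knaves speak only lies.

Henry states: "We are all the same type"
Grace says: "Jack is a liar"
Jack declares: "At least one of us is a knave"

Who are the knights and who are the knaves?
Henry is a knave.
Grace is a knave.
Jack is a knight.

Verification:
- Henry (knave) says "We are all the same type" - this is FALSE (a lie) because Jack is a knight and Henry and Grace are knaves.
- Grace (knave) says "Jack is a liar" - this is FALSE (a lie) because Jack is a knight.
- Jack (knight) says "At least one of us is a knave" - this is TRUE because Henry and Grace are knaves.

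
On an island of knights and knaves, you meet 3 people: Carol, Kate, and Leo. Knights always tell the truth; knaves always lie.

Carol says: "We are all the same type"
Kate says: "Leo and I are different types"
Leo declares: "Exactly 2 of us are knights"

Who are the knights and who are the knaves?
Carol is a knave.
Kate is a knight.
Leo is a knave.

Verification:
- Carol (knave) says "We are all the same type" - this is FALSE (a lie) because Kate is a knight and Carol and Leo are knaves.
- Kate (knight) says "Leo and I are different types" - this is TRUE because Kate is a knight and Leo is a knave.
- Leo (knave) says "Exactly 2 of us are knights" - this is FALSE (a lie) because there are 1 knights.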